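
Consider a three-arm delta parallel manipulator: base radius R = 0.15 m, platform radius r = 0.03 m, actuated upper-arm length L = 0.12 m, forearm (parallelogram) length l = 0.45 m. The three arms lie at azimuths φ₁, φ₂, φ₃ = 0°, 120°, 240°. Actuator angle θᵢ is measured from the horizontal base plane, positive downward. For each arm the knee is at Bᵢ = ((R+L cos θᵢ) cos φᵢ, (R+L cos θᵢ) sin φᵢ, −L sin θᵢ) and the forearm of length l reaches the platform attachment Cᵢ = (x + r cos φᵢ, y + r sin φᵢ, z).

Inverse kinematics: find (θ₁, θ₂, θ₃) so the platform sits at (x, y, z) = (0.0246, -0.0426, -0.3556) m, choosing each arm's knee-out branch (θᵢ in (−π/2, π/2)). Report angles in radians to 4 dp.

θ₁ = -0.3495, θ₂ = 0.0872, θ₃ = -0.3494

rotate P by −φ1: (0.0246, -0.0426, -0.3556)
  A=0.0954, B=-0.3556, C=(l²−L²−A²−y'²−z²)/(2L)=0.2114
  γ=atan2(-0.3556,0.0954)=-1.3087;  ψ=arccos(0.5741)=0.9592;  θ1=γ+ψ≈-0.3495
rotate P by −φ2: (-0.0492, 0.0000, -0.3556)
  e−x'=0.1692;  (l²−L²−(e−x')²−y'²−z²)/2L = 0.1376
  √(A²+B²)=0.3938;  θ2 = -1.1267+1.2139 ≈ 0.0872
arm 3 (φ=240.0°): x'=0.0246, y'=0.0426
  A=0.0954, B=-0.3556, C=(l²−L²−A²−y'²−z²)/(2L)=0.2114
  θ3 = atan2(B,A) + arccos(C/0.3682) = -0.3494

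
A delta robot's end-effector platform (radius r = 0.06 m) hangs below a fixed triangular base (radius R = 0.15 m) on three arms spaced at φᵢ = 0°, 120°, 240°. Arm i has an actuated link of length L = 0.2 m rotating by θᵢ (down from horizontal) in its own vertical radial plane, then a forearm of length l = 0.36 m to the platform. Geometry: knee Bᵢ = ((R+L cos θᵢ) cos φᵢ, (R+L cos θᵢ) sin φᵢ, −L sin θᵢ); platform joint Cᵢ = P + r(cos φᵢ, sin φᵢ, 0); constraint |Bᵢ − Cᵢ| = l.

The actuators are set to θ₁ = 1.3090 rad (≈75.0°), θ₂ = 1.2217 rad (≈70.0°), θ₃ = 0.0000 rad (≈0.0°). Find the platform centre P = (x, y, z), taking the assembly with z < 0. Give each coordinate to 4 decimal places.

S1 = (0.1418·cos0.0°, 0.1418·sin0.0°, -0.1932) = (0.1418, 0.0000, -0.1932)
arm 2 at φ=120.0°: (R−r)+L cos θ2 = 0.1584;  S2 = (-0.0792, 0.1372, -0.1879)
S3 = (0.2900·cos240.0°, 0.2900·sin240.0°, 0.0000) = (-0.1450, -0.2511, 0.0000)
eliminate P² terms by subtracting sphere 1 from 2 and 3
linear system: -0.4419x+0.2744y = 0.0030−0.0105z; -0.5735x+-0.5023y = 0.0267−0.3864z
det = 0.3793;  x = -0.0233+0.2934z,  y = -0.0266+0.4343z
quadratic in z: (1.2746)z²+(0.2665)z+(-0.0643)=0, √Δ=0.6317 → z ∈ {-0.3523, 0.1433}; z = -0.3523 (taking z<0)
x = -0.1266, y = -0.1796

(-0.1266, -0.1796, -0.3523)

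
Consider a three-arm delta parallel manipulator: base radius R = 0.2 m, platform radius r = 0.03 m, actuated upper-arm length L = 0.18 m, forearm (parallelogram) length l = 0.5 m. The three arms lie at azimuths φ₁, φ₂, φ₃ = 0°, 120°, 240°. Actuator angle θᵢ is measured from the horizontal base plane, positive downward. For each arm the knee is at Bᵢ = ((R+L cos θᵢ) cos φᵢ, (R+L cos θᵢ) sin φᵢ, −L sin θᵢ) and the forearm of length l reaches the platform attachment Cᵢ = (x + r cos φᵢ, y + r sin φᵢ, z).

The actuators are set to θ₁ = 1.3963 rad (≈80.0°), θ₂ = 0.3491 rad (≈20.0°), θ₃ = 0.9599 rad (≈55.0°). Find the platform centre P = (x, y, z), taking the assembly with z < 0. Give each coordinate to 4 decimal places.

(-0.1495, 0.0961, -0.5204)

S1 = (0.2013·cos0.0°, 0.2013·sin0.0°, -0.1773) = (0.2013, 0.0000, -0.1773)
S2 = (0.3391·cos120.0°, 0.3391·sin120.0°, -0.0616) = (-0.1696, 0.2937, -0.0616)
φ3=240.0°: virtual centre (-0.1366, -0.2366, -0.1474), radius l
|S₂|²−|S₁|² = 0.0469;  |S₃|²−|S₁|² = 0.0245
linear system: -0.7416x+0.5874y = 0.0469−0.2314z; -0.6757x+-0.4733y = 0.0245−0.0596z
Cramer: x(z) = -0.0489+0.1933z;  y(z) = 0.0181-0.1499z
into |P−S₁|² = l²: 1.0598z² + 0.2524z + -0.1557 = 0;  Δ = 0.7237;  z = -0.5204 or 0.2823 → z<0 root = -0.5204
x = -0.1495, y = 0.0961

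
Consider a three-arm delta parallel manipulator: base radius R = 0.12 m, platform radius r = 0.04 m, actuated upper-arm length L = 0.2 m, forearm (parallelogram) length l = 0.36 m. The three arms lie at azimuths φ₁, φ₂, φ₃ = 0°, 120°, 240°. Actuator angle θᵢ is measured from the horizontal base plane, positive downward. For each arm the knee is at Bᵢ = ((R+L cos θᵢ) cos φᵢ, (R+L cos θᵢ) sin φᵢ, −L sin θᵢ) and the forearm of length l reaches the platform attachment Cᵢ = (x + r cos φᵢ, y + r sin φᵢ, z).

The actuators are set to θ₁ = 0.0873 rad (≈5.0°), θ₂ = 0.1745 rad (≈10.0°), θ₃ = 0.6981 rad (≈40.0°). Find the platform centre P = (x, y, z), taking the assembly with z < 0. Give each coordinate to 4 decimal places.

(0.0536, 0.0719, -0.2886)

arm 1 at φ=0.0°: e+L cos θ1 = 0.2792;  S1 = (0.2792, 0.0000, -0.0174)
arm 2 at φ=120.0°: e+L cos θ2 = 0.2770;  S2 = (-0.1385, 0.2399, -0.0347)
φ3=240.0°: virtual centre (-0.1166, -0.2020, -0.1286), radius l
eliminate P² terms by subtracting sphere 1 from 2 and 3
plane₁₂: -0.8354x+0.4797y+-0.0346z = -0.0004
det = 0.7172;  x = 0.0051+-0.1681z,  y = 0.0082+-0.2207z
into |P−S₁|² = l²: 1.0770z² + 0.1234z + -0.0541 = 0;  Δ = 0.2483;  z = -0.2886 or 0.1740 → z<0 root = -0.2886
x = 0.0536, y = 0.0719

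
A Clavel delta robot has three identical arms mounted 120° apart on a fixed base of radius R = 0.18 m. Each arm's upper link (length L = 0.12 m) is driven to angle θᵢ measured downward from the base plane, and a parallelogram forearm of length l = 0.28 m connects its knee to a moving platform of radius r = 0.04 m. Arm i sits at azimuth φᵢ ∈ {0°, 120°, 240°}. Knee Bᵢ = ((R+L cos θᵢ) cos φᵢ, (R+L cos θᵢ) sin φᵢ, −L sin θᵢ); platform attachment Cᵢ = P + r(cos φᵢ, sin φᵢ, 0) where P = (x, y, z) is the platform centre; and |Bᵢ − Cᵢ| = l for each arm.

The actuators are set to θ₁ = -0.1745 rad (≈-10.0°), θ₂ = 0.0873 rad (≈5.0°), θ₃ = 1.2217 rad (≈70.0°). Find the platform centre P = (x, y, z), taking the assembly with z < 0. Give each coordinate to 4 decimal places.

O1 = (0.2582·cos0.0°, 0.2582·sin0.0°, 0.0208) = (0.2582, 0.0000, 0.0208)
arm 2 at φ=120.0°: (R−r)+L cos θ2 = 0.2595;  O2 = (-0.1298, 0.2248, -0.0105)
φ3=240.0°: virtual centre (-0.0905, -0.1568, -0.1128), radius l
|O₂|²−|O₁|² = 0.0004;  |O₃|²−|O₁|² = -0.0216
[-0.7759 0.4495 -0.0626]·P = 0.0004;  [-0.6974 -0.3136 -0.2672]·P = -0.0216
Cramer: x(z) = 0.0172-0.2510z;  y(z) = 0.0306-0.2939z
sphere 1 gives Az²+Bz+C=0 with A=1.1494, B=0.0613, C=-0.0190;  B²−4AC=0.0910;  roots -0.1579, 0.1045;  negative root z = -0.1579
x = 0.0568, y = 0.0770

(0.0568, 0.0770, -0.1579)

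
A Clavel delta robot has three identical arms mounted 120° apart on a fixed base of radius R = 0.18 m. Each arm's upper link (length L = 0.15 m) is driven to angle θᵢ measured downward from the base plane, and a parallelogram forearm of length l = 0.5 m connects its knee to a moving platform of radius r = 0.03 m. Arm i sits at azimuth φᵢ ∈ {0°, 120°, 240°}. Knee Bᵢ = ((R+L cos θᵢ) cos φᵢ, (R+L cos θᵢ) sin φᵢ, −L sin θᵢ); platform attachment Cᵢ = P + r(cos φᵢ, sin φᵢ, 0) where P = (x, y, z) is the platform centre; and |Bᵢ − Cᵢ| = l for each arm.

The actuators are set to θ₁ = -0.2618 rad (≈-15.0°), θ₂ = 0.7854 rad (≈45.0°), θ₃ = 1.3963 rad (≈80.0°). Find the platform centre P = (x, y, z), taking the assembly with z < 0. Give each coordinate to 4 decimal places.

φ1=0.0°: virtual centre (0.2949, 0.0000, 0.0388), radius l
φ2=120.0°: virtual centre (-0.1280, 0.2218, -0.1061), radius l
S3 = (0.1760·cos240.0°, 0.1760·sin240.0°, -0.1477) = (-0.0880, -0.1525, -0.1477)
subtract pairs → two planes through P
plane₁₂: -0.8458x+0.4435y+-0.2898z = -0.0116
det = 0.5976;  x = 0.0324+-0.4248z,  y = 0.0355+-0.1567z
sphere 1 gives Az²+Bz+C=0 with A=1.2050, B=0.1342, C=-0.1783;  B²−4AC=0.8776;  roots -0.4444, 0.3330;  negative root z = -0.4444
x = 0.2212, y = 0.1052

(0.2212, 0.1052, -0.4444)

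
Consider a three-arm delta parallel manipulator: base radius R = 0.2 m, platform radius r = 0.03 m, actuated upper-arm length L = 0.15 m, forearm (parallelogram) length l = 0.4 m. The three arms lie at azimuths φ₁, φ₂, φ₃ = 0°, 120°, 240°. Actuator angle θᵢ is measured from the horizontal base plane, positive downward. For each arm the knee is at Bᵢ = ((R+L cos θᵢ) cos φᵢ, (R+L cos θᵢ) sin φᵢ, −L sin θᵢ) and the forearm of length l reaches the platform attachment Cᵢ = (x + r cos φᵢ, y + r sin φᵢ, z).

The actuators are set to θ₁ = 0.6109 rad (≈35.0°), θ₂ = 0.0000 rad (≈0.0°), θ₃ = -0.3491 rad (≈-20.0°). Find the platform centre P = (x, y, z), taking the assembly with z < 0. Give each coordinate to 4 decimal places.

φ1=0.0°: virtual centre (0.2929, 0.0000, -0.0860), radius l
O2 = (0.3200·cos120.0°, 0.3200·sin120.0°, 0.0000) = (-0.1600, 0.2771, 0.0000)
O3 = (0.3110·cos240.0°, 0.3110·sin240.0°, 0.0513) = (-0.1555, -0.2693, 0.0513)
subtract pairs → two planes through P
[-0.9057 0.5543 0.1721]·P = 0.0092;  [-0.8967 -0.5386 0.2747]·P = 0.0061
det = 0.9848;  x = -0.0085+0.2487z,  y = 0.0027+0.0960z
quadratic in z: (1.0711)z²+(0.0227)z+(-0.0618)=0, √Δ=0.5149 → z ∈ {-0.2510, 0.2298}; z = -0.2510 (taking z<0)
x = -0.0709, y = -0.0213

(-0.0709, -0.0213, -0.2510)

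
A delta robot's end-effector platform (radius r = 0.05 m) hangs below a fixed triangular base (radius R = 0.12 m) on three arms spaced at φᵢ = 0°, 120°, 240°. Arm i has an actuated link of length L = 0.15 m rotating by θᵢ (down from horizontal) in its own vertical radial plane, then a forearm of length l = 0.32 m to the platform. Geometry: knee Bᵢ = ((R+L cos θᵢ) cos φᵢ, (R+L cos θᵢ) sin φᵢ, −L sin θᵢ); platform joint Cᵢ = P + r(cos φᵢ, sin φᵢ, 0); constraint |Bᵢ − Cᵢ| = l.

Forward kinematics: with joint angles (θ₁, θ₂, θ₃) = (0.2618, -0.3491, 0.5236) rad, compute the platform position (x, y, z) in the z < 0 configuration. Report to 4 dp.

O1 = (0.2149·cos0.0°, 0.2149·sin0.0°, -0.0388) = (0.2149, 0.0000, -0.0388)
arm 2 at φ=120.0°: e+L cos θ2 = 0.2110;  O2 = (-0.1055, 0.1827, 0.0513)
arm 3 at φ=240.0°: e+L cos θ3 = 0.1999;  O3 = (-0.1000, -0.1731, -0.0750)
eliminate P² terms by subtracting sphere 1 from 2 and 3
plane₁₂: -0.6407x+0.3654y+0.1803z = -0.0006
Cramer: x(z) = 0.0021+0.0796z;  y(z) = 0.0022-0.3537z
into |P−O₁|² = l²: 1.1315z² + 0.0422z + -0.0556 = 0;  Δ = 0.2535;  z = -0.2411 or 0.2038 → z<0 root = -0.2411
x = -0.0171, y = 0.0875

(-0.0171, 0.0875, -0.2411)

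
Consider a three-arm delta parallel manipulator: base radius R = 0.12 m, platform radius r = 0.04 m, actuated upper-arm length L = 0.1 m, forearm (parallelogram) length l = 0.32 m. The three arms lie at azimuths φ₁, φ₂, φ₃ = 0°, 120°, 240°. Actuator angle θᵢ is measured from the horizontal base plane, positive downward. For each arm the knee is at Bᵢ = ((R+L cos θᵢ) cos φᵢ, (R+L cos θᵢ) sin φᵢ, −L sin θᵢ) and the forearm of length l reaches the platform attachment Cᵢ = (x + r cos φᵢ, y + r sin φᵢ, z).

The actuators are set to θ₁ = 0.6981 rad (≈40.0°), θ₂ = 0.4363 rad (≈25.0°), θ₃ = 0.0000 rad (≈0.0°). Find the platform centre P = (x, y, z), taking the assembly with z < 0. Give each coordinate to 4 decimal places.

φ1=0.0°: virtual centre (0.1566, 0.0000, -0.0643), radius l
S2 = (0.1706·cos120.0°, 0.1706·sin120.0°, -0.0423) = (-0.0853, 0.1478, -0.0423)
φ3=240.0°: virtual centre (-0.0900, -0.1559, 0.0000), radius l
eliminate P² terms by subtracting sphere 1 from 2 and 3
plane₁₂: -0.4838x+0.2955y+0.0440z = 0.0022
Cramer: x(z) = -0.0061+0.1744z;  y(z) = -0.0024+0.1365z
quadratic in z: (1.0490)z²+(0.0712)z+(-0.0718)=0, √Δ=0.5535 → z ∈ {-0.2977, 0.2299}; z = -0.2977 (taking z<0)
x = -0.0580, y = -0.0430

(-0.0580, -0.0430, -0.2977)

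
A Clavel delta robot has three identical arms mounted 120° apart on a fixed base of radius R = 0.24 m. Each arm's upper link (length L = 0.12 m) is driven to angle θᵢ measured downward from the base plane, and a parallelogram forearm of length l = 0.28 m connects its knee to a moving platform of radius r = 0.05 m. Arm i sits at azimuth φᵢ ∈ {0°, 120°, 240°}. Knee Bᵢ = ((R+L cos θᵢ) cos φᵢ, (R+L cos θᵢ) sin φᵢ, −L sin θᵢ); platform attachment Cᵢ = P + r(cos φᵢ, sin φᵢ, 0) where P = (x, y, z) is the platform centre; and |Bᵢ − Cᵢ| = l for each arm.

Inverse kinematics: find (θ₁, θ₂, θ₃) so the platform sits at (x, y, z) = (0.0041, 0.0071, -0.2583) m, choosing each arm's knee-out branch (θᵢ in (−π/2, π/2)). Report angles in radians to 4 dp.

θ₁ = 1.1345, θ₂ = 1.1345, θ₃ = 1.2220

φ1=0.0° → target in arm frame (0.0041, 0.0071)
  A cos θ + B sin θ = C:  0.1859·cos θ + -0.2583·sin θ = -0.1555
  θ1 = atan2(B,A) + arccos(C/0.3182) = 1.1345
arm 2 (φ=120.0°): x'=0.0041, y'=-0.0071
  A cos θ + B sin θ = C:  0.1859·cos θ + -0.2583·sin θ = -0.1555
  θ2 = atan2(B,A) + arccos(C/0.3182) = 1.1345
φ3=240.0° → target in arm frame (-0.0082, 0.0000)
  e−x'=0.1982;  (l²−L²−(e−x')²−y'²−z²)/2L = -0.1750
  γ=atan2(-0.2583,0.1982)=-0.9163;  ψ=arccos(-0.5375)=2.1383;  θ3=γ+ψ≈1.2220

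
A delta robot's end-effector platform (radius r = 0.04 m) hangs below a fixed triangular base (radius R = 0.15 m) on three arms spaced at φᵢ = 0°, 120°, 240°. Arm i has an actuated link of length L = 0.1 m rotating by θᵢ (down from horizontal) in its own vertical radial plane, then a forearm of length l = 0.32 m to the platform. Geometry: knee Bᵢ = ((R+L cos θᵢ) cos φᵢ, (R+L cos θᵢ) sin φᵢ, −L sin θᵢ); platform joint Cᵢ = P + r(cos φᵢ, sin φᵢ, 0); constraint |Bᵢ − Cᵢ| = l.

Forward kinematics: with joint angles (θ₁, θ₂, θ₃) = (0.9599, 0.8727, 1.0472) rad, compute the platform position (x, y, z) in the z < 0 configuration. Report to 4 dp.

(0.0001, 0.0177, -0.3541)

centre 1 = (0.1674·cos0.0°, 0.1674·sin0.0°, -0.0819) = (0.1674, 0.0000, -0.0819)
arm 2 at φ=120.0°: ρ2 = 0.1743;  centre 2 = (-0.0871, 0.1509, -0.0766)
φ3=240.0°: virtual centre (-0.0800, -0.1386, -0.0866), radius l
eliminate P² terms by subtracting sphere 1 from 2 and 3
linear system: -0.5090x+0.3019y = 0.0015−0.0106z; -0.4947x+-0.2771y = -0.0016−-0.0094z
Cramer: x(z) = 0.0002+0.0004z;  y(z) = 0.0054-0.0345z
quadratic in z: (1.0012)z²+(0.1633)z+(-0.0677)=0, √Δ=0.5458 → z ∈ {-0.3541, 0.1910}; z = -0.3541 (taking z<0)
x = 0.0001, y = 0.0177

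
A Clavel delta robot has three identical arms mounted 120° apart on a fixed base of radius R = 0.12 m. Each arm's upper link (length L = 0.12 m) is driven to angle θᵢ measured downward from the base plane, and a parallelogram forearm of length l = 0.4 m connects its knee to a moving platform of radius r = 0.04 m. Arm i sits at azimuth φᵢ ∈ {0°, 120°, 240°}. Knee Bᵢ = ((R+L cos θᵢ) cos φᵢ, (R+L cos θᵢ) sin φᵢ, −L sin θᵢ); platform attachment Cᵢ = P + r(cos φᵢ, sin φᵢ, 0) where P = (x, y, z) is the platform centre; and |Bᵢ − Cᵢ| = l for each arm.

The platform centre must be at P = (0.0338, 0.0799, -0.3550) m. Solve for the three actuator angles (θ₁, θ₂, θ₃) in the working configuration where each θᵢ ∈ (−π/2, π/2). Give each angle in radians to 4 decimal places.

rotate P by −φ1: (0.0338, 0.0799, -0.3550)
  e−x'=0.0462;  (l²−L²−(e−x')²−y'²−z²)/2L = 0.0461
  √(A²+B²)=0.3580;  θ1 = -1.4414+1.4418 ≈ 0.0004
φ2=120.0° → target in arm frame (0.0523, -0.0692)
  A=0.0277, B=-0.3550, C=(l²−L²−A²−y'²−z²)/(2L)=0.0584
  γ=atan2(-0.3550,0.0277)=-1.4929;  ψ=arccos(0.1640)=1.4060;  θ2=γ+ψ≈-0.0869
rotate P by −φ3: (-0.0861, -0.0107, -0.3550)
  A=0.1661, B=-0.3550, C=(l²−L²−A²−y'²−z²)/(2L)=-0.0339
  √(A²+B²)=0.3919;  θ3 = -1.1332+1.6573 ≈ 0.5241

θ₁ = 0.0004, θ₂ = -0.0869, θ₃ = 0.5241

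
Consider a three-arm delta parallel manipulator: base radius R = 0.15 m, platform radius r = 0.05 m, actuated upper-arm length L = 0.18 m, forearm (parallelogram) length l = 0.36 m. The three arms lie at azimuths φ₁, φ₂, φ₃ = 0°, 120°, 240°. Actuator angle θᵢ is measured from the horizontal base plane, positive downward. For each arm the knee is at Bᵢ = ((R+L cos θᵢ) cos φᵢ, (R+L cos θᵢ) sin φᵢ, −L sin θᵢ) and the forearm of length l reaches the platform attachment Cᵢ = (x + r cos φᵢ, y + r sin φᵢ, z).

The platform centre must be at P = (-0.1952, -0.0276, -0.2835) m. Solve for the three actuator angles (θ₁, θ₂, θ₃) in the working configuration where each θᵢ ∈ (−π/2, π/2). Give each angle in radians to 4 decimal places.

θ₁ = 1.3090, θ₂ = 0.2621, θ₃ = 0.0000

φ1=0.0° → target in arm frame (-0.1952, -0.0276)
  A cos θ + B sin θ = C:  0.2952·cos θ + -0.2835·sin θ = -0.1974
  γ=atan2(-0.2835,0.2952)=-0.7652;  ψ=arccos(-0.4824)=2.0742;  θ1=γ+ψ≈1.3090
φ2=120.0° → target in arm frame (0.0737, 0.1828)
  A=0.0263, B=-0.2835, C=(l²−L²−A²−y'²−z²)/(2L)=-0.0480
  γ=atan2(-0.2835,0.0263)=-1.4783;  ψ=arccos(-0.1688)=1.7404;  θ2=γ+ψ≈0.2621
φ3=240.0° → target in arm frame (0.1215, -0.1552)
  A=-0.0215, B=-0.2835, C=(l²−L²−A²−y'²−z²)/(2L)=-0.0215
  √(A²+B²)=0.2843;  θ3 = -1.6465+1.6465 ≈ 0.0000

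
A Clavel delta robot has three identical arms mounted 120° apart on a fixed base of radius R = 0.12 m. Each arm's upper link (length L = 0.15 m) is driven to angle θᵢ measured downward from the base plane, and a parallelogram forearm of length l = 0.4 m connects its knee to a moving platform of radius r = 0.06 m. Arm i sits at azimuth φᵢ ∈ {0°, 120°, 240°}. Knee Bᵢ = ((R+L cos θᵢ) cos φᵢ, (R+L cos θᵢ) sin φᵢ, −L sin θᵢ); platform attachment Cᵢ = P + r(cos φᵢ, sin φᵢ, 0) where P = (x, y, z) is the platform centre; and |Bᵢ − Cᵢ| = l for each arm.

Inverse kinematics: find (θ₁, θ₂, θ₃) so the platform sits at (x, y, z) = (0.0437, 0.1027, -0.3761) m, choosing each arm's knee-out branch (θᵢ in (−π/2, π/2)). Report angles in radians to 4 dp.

rotate P by −φ1: (0.0437, 0.1027, -0.3761)
  e−x'=0.0163;  (l²−L²−(e−x')²−y'²−z²)/2L = -0.0492
  θ1 = atan2(B,A) + arccos(C/0.3765) = 0.1744
φ2=120.0° → target in arm frame (0.0671, -0.0892)
  A=-0.0071, B=-0.3761, C=(l²−L²−A²−y'²−z²)/(2L)=-0.0399
  γ=atan2(-0.3761,-0.0071)=-1.5896;  ψ=arccos(-0.1060)=1.6770;  θ2=γ+ψ≈0.0873
rotate P by −φ3: (-0.1108, -0.0135, -0.3761)
  A cos θ + B sin θ = C:  0.1708·cos θ + -0.3761·sin θ = -0.1110
  √(A²+B²)=0.4131;  θ3 = -1.1445+1.8429 ≈ 0.6984

θ₁ = 0.1744, θ₂ = 0.0873, θ₃ = 0.6984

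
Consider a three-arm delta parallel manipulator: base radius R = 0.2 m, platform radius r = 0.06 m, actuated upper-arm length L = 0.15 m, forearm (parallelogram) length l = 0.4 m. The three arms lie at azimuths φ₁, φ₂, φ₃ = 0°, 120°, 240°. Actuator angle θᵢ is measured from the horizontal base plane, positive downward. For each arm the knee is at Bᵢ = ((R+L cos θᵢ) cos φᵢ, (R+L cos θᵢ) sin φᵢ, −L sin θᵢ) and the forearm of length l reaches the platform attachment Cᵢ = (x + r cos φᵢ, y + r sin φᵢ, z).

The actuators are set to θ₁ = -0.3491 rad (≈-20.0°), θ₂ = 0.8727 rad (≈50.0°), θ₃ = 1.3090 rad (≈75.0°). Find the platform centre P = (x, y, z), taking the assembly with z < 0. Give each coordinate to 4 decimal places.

φ1=0.0°: virtual centre (0.2810, 0.0000, 0.0513), radius l
arm 2 at φ=120.0°: ρ2 = 0.2364;  centre 2 = (-0.1182, 0.2047, -0.1149)
centre 3 = (0.1788·cos240.0°, 0.1788·sin240.0°, -0.1449) = (-0.0894, -0.1549, -0.1449)
subtract pairs → two planes through P
plane₁₂: -0.7983x+0.4095y+-0.3324z = -0.0125
Cramer: x(z) = 0.0283-0.4788z;  y(z) = 0.0247-0.1217z
into |P−centre ₁|² = l²: 1.2441z² + 0.1334z + -0.0929 = 0;  Δ = 0.4802;  z = -0.3321 or 0.2249 → z<0 root = -0.3321
x = 0.1873, y = 0.0651

(0.1873, 0.0651, -0.3321)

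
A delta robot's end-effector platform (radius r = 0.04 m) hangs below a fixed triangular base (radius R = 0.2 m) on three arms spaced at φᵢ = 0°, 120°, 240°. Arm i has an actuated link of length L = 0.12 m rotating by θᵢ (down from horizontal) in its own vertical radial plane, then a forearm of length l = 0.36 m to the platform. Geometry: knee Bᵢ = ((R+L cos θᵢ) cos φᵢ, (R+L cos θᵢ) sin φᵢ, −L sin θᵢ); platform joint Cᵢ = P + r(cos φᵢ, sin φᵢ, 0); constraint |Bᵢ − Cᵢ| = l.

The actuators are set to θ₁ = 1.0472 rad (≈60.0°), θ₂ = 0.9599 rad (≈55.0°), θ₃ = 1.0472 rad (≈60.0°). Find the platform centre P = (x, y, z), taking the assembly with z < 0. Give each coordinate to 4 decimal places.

(-0.0053, 0.0091, -0.3846)

centre 1 = (0.2200·cos0.0°, 0.2200·sin0.0°, -0.1039) = (0.2200, 0.0000, -0.1039)
arm 2 at φ=120.0°: ρ2 = 0.2288;  centre 2 = (-0.1144, 0.1982, -0.0983)
centre 3 = (0.2200·cos240.0°, 0.2200·sin240.0°, -0.1039) = (-0.1100, -0.1905, -0.1039)
eliminate P² terms by subtracting sphere 1 from 2 and 3
linear system: -0.6688x+0.3963y = 0.0028−0.0113z; -0.6600x+-0.3811y = 0.0000−0.0000z
Cramer: x(z) = -0.0021+0.0083z;  y(z) = 0.0036-0.0144z
quadratic in z: (1.0003)z²+(0.2041)z+(-0.0695)=0, √Δ=0.5653 → z ∈ {-0.3846, 0.1806}; z = -0.3846 (taking z<0)
x = -0.0053, y = 0.0091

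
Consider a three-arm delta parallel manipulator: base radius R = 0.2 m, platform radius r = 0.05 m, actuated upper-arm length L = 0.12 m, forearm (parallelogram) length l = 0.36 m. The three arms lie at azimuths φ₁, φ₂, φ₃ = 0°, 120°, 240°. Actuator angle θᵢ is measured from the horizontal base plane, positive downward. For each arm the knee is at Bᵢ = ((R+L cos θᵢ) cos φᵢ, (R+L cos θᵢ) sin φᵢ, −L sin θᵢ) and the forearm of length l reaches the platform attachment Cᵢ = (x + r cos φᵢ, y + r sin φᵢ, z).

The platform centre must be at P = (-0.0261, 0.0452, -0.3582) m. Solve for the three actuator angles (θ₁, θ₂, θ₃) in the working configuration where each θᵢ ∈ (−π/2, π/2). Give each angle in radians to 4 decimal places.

θ₁ = 0.9597, θ₂ = 0.5238, θ₃ = 0.9597

arm 1 (φ=0.0°): x'=-0.0261, y'=0.0452
  A=0.1761, B=-0.3582, C=(l²−L²−A²−y'²−z²)/(2L)=-0.1923
  √(A²+B²)=0.3991;  θ1 = -1.1139+2.0736 ≈ 0.9597
rotate P by −φ2: (0.0522, 0.0000, -0.3582)
  e−x'=0.0978;  (l²−L²−(e−x')²−y'²−z²)/2L = -0.0945
  √(A²+B²)=0.3713;  θ2 = -1.3042+1.8281 ≈ 0.5238
φ3=240.0° → target in arm frame (-0.0261, -0.0452)
  A cos θ + B sin θ = C:  0.1761·cos θ + -0.3582·sin θ = -0.1923
  γ=atan2(-0.3582,0.1761)=-1.1139;  ψ=arccos(-0.4819)=2.0736;  θ3=γ+ψ≈0.9597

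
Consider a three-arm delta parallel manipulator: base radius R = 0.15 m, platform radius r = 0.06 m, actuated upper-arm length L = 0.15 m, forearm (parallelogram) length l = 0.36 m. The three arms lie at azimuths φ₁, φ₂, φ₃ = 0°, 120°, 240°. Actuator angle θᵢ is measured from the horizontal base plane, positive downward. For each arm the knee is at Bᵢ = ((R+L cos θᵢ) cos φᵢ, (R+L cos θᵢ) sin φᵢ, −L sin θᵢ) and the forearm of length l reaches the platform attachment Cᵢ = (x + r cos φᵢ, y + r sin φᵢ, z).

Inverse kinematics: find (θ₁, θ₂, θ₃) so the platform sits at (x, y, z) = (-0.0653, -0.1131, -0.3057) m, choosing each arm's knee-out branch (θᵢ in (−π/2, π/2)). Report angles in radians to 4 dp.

θ₁ = 0.6982, θ₂ = 0.6981, θ₃ = -0.2621

arm 1 (φ=0.0°): x'=-0.0653, y'=-0.1131
  e−x'=0.1553;  (l²−L²−(e−x')²−y'²−z²)/2L = -0.0775
  θ1 = atan2(B,A) + arccos(C/0.3429) = 0.6982
rotate P by −φ2: (-0.0653, 0.1131, -0.3057)
  A cos θ + B sin θ = C:  0.1553·cos θ + -0.3057·sin θ = -0.0775
  √(A²+B²)=0.3429;  θ2 = -1.1008+1.7989 ≈ 0.6981
arm 3 (φ=240.0°): x'=0.1306, y'=0.0000
  A=-0.0406, B=-0.3057, C=(l²−L²−A²−y'²−z²)/(2L)=0.0400
  θ3 = atan2(B,A) + arccos(C/0.3084) = -0.2621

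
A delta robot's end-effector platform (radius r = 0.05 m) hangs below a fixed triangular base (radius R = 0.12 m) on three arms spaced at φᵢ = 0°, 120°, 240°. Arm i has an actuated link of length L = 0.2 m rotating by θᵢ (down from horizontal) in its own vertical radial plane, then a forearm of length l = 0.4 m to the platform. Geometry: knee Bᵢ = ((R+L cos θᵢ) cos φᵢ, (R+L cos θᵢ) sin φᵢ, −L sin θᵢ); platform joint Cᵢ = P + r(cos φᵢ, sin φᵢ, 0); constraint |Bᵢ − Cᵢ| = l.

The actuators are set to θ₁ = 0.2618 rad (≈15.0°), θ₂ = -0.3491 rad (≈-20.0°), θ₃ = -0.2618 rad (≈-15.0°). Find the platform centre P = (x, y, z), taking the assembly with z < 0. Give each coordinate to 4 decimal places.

S1 = (0.2632·cos0.0°, 0.2632·sin0.0°, -0.0518) = (0.2632, 0.0000, -0.0518)
φ2=120.0°: virtual centre (-0.1290, 0.2234, 0.0684), radius l
S3 = (0.2632·cos240.0°, 0.2632·sin240.0°, 0.0518) = (-0.1316, -0.2279, 0.0518)
subtract pairs → two planes through P
[-0.7843 0.4468 0.2403]·P = -0.0007;  [-0.7896 -0.4559 0.2071]·P = 0.0000
Cramer: x(z) = 0.0005+0.2845z;  y(z) = -0.0008-0.0385z
quadratic in z: (1.0824)z²+(-0.0459)z+(-0.0883)=0, √Δ=0.6200 → z ∈ {-0.2652, 0.3076}; z = -0.2652 (taking z<0)
x = -0.0750, y = 0.0094

(-0.0750, 0.0094, -0.2652)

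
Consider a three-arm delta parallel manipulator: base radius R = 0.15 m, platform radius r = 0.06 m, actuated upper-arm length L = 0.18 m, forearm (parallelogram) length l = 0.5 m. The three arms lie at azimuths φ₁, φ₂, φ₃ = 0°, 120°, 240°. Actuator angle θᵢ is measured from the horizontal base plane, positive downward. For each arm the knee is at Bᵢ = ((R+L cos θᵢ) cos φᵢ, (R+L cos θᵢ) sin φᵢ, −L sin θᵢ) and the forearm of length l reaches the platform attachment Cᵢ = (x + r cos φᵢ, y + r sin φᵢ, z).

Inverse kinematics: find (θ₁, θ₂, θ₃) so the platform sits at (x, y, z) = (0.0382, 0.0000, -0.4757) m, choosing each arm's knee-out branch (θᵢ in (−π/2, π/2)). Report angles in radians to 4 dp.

θ₁ = 0.1745, θ₂ = 0.3492, θ₃ = 0.3492

arm 1 (φ=0.0°): x'=0.0382, y'=0.0000
  A cos θ + B sin θ = C:  0.0518·cos θ + -0.4757·sin θ = -0.0316
  γ=atan2(-0.4757,0.0518)=-1.4623;  ψ=arccos(-0.0660)=1.6369;  θ1=γ+ψ≈0.1745
arm 2 (φ=120.0°): x'=-0.0191, y'=-0.0331
  e−x'=0.1091;  (l²−L²−(e−x')²−y'²−z²)/2L = -0.0602
  √(A²+B²)=0.4881;  θ2 = -1.3453+1.6945 ≈ 0.3492
arm 3 (φ=240.0°): x'=-0.0191, y'=0.0331
  e−x'=0.1091;  (l²−L²−(e−x')²−y'²−z²)/2L = -0.0602
  √(A²+B²)=0.4881;  θ3 = -1.3453+1.6945 ≈ 0.3492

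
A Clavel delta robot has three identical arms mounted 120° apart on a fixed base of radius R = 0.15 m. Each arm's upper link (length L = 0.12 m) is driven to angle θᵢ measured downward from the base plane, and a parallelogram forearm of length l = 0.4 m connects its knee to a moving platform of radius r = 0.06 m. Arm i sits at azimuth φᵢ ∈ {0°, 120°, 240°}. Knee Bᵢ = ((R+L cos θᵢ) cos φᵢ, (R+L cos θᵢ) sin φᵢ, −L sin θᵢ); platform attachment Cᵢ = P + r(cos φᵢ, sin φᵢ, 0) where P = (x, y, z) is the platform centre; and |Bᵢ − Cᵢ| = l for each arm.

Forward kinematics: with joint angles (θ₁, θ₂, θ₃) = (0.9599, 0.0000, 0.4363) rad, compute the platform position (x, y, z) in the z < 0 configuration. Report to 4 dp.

(-0.1206, 0.0553, -0.3791)

φ1=0.0°: virtual centre (0.1588, 0.0000, -0.0983), radius l
φ2=120.0°: virtual centre (-0.1050, 0.1819, 0.0000), radius l
φ3=240.0°: virtual centre (-0.0994, -0.1721, -0.0507), radius l
|S₂|²−|S₁|² = 0.0092;  |S₃|²−|S₁|² = 0.0072
plane₁₂: -0.5277x+0.3637y+0.1966z = 0.0092
det = 0.3695;  x = -0.0157+0.2769z,  y = 0.0026+-0.1389z
sphere 1 gives Az²+Bz+C=0 with A=1.0959, B=0.0993, C=-0.1199;  B²−4AC=0.5354;  roots -0.3791, 0.2885;  negative root z = -0.3791
x = -0.1206, y = 0.0553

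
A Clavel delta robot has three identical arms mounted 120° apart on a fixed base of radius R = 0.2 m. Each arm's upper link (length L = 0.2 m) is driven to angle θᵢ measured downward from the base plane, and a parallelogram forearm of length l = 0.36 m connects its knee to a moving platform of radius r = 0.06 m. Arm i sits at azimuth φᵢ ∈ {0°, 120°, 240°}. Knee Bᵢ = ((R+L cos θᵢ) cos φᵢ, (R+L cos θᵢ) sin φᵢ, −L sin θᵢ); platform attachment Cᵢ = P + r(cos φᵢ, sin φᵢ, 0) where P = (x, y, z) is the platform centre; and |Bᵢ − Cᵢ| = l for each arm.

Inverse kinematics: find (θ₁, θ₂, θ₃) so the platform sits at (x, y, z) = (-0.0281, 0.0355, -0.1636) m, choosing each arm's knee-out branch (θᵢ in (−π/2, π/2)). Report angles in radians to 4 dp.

θ₁ = 0.4360, θ₂ = -0.2619, θ₃ = 0.3491

arm 1 (φ=0.0°): x'=-0.0281, y'=0.0355
  A cos θ + B sin θ = C:  0.1681·cos θ + -0.1636·sin θ = 0.0833
  θ1 = atan2(B,A) + arccos(C/0.2346) = 0.4360
φ2=120.0° → target in arm frame (0.0448, 0.0066)
  A=0.0952, B=-0.1636, C=(l²−L²−A²−y'²−z²)/(2L)=0.1343
  √(A²+B²)=0.1893;  θ2 = -1.0438+0.7819 ≈ -0.2619
arm 3 (φ=240.0°): x'=-0.0167, y'=-0.0421
  A=0.1567, B=-0.1636, C=(l²−L²−A²−y'²−z²)/(2L)=0.0913
  γ=atan2(-0.1636,0.1567)=-0.8070;  ψ=arccos(0.4029)=1.1561;  θ3=γ+ψ≈0.3491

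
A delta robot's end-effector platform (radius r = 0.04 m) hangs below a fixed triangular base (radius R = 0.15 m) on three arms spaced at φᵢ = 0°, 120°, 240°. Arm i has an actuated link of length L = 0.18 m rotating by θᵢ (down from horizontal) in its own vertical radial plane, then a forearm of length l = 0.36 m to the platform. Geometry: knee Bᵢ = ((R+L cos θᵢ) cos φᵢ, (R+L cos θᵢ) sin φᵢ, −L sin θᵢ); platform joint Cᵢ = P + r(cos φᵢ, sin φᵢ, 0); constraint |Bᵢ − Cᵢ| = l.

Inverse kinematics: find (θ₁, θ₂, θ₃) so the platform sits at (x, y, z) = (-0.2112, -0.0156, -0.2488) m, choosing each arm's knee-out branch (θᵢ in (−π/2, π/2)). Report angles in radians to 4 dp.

φ1=0.0° → target in arm frame (-0.2112, -0.0156)
  A=0.3212, B=-0.2488, C=(l²−L²−A²−y'²−z²)/(2L)=-0.1892
  √(A²+B²)=0.4063;  θ1 = -0.6591+2.0552 ≈ 1.3962
rotate P by −φ2: (0.0921, 0.1907, -0.2488)
  A cos θ + B sin θ = C:  0.0179·cos θ + -0.2488·sin θ = -0.0039
  γ=atan2(-0.2488,0.0179)=-1.4989;  ψ=arccos(-0.0155)=1.5863;  θ2=γ+ψ≈0.0873
φ3=240.0° → target in arm frame (0.1191, -0.1751)
  e−x'=-0.0091;  (l²−L²−(e−x')²−y'²−z²)/2L = 0.0126
  γ=atan2(-0.2488,-0.0091)=-1.6074;  ψ=arccos(0.0508)=1.5200;  θ3=γ+ψ≈-0.0874

θ₁ = 1.3962, θ₂ = 0.0873, θ₃ = -0.0874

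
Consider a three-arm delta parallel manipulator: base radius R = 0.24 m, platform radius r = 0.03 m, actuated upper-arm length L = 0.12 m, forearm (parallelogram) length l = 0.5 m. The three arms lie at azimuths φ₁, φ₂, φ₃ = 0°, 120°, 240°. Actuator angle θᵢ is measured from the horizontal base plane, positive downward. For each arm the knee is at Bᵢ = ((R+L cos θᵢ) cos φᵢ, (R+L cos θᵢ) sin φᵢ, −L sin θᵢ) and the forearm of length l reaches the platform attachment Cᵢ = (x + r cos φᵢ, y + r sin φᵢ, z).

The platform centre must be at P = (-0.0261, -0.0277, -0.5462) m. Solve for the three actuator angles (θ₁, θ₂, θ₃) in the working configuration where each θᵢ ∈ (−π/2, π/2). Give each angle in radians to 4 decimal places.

arm 1 (φ=0.0°): x'=-0.0261, y'=-0.0277
  e−x'=0.2361;  (l²−L²−(e−x')²−y'²−z²)/2L = -0.4969
  θ1 = atan2(B,A) + arccos(C/0.5950) = 1.3961
arm 2 (φ=120.0°): x'=-0.0109, y'=0.0365
  e−x'=0.2209;  (l²−L²−(e−x')²−y'²−z²)/2L = -0.4703
  √(A²+B²)=0.5892;  θ2 = -1.1864+2.4952 ≈ 1.3088
arm 3 (φ=240.0°): x'=0.0370, y'=-0.0088
  A=0.1730, B=-0.5462, C=(l²−L²−A²−y'²−z²)/(2L)=-0.3864
  γ=atan2(-0.5462,0.1730)=-1.2641;  ψ=arccos(-0.6744)=2.3109;  θ3=γ+ψ≈1.0468

θ₁ = 1.3961, θ₂ = 1.3088, θ₃ = 1.0468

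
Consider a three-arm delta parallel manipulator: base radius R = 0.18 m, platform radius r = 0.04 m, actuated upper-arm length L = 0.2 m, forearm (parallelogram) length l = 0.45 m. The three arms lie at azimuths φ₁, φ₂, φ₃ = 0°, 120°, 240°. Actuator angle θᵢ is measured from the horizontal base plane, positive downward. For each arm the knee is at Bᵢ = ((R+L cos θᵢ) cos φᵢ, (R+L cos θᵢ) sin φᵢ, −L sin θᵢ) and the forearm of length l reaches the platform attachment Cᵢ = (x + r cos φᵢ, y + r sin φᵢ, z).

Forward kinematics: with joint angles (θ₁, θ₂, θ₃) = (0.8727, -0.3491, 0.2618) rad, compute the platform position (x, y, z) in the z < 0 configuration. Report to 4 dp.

(-0.1416, 0.0677, -0.3256)

arm 1 at φ=0.0°: (R−r)+L cos θ1 = 0.2686;  centre 1 = (0.2686, 0.0000, -0.1532)
φ2=120.0°: virtual centre (-0.1640, 0.2840, 0.0684), radius l
φ3=240.0°: virtual centre (-0.1666, -0.2885, -0.0518), radius l
|centre ₂|²−|centre ₁|² = 0.0166;  |centre ₃|²−|centre ₁|² = 0.0181
linear system: -0.8650x+0.5680y = 0.0166−0.4432z; -0.8703x+-0.5771y = 0.0181−0.2029z
Cramer: x(z) = -0.0200+0.3735z;  y(z) = -0.0012-0.2116z
into |P−centre ₁|² = l²: 1.1842z² + 0.0914z + -0.0958 = 0;  Δ = 0.4620;  z = -0.3256 or 0.2484 → z<0 root = -0.3256
x = -0.1416, y = 0.0677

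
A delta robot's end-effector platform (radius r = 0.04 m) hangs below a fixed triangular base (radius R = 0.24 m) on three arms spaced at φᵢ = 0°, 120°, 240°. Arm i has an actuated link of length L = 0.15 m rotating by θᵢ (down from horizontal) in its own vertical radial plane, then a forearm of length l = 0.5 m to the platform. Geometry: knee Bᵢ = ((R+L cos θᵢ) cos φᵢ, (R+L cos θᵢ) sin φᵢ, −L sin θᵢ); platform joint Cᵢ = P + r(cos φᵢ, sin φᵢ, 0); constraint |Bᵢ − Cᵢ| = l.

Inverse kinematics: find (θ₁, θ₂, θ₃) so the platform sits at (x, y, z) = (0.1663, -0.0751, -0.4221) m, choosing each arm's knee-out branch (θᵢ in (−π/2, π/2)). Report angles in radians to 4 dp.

θ₁ = -0.2619, θ₂ = 1.2215, θ₃ = 0.6977

rotate P by −φ1: (0.1663, -0.0751, -0.4221)
  A=0.0337, B=-0.4221, C=(l²−L²−A²−y'²−z²)/(2L)=0.1419
  θ1 = atan2(B,A) + arccos(C/0.4234) = -0.2619
rotate P by −φ2: (-0.1482, -0.1065, -0.4221)
  e−x'=0.3482;  (l²−L²−(e−x')²−y'²−z²)/2L = -0.2775
  √(A²+B²)=0.5472;  θ2 = -0.8811+2.1026 ≈ 1.2215
rotate P by −φ3: (-0.0181, 0.1816, -0.4221)
  e−x'=0.2181;  (l²−L²−(e−x')²−y'²−z²)/2L = -0.1040
  θ3 = atan2(B,A) + arccos(C/0.4751) = 0.6977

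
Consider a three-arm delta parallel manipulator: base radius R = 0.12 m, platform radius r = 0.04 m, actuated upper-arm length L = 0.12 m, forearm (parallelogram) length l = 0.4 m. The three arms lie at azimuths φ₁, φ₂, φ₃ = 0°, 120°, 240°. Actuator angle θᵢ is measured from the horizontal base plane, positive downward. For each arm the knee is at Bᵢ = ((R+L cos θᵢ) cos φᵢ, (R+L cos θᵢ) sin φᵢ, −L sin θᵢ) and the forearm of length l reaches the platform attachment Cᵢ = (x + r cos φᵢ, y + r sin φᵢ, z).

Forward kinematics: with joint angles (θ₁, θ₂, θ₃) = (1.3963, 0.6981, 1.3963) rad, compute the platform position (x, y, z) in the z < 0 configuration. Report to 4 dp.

(-0.0564, 0.0977, -0.4727)

φ1=0.0°: virtual centre (0.1008, 0.0000, -0.1182), radius l
O2 = (0.1719·cos120.0°, 0.1719·sin120.0°, -0.0771) = (-0.0860, 0.1489, -0.0771)
arm 3 at φ=240.0°: (R−r)+L cos θ3 = 0.1008;  O3 = (-0.0504, -0.0873, -0.1182)
|O₂|²−|O₁|² = 0.0114;  |O₃|²−|O₁|² = 0.0000
linear system: -0.3736x+0.2978y = 0.0114−0.0821z; -0.3025x+-0.1746y = 0.0000−0.0000z
Cramer: x(z) = -0.0128+0.0923z;  y(z) = 0.0222-0.1599z
sphere 1 gives Az²+Bz+C=0 with A=1.0341, B=0.2083, C=-0.1326;  B²−4AC=0.5920;  roots -0.4727, 0.2713;  negative root z = -0.4727
x = -0.0564, y = 0.0977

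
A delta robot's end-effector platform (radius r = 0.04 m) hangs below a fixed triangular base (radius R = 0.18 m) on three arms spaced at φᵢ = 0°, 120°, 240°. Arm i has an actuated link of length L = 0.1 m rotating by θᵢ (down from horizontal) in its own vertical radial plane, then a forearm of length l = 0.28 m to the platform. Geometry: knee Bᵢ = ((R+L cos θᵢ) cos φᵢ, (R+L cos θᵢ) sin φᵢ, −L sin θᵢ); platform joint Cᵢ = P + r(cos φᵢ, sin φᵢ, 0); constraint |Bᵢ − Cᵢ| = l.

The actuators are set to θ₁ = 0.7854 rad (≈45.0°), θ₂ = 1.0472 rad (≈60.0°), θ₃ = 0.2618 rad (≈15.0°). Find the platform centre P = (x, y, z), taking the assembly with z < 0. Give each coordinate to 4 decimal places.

(-0.0083, -0.0559, -0.2359)

arm 1 at φ=0.0°: (R−r)+L cos θ1 = 0.2107;  centre 1 = (0.2107, 0.0000, -0.0707)
φ2=120.0°: virtual centre (-0.0950, 0.1645, -0.0866), radius l
arm 3 at φ=240.0°: (R−r)+L cos θ3 = 0.2366;  centre 3 = (-0.1183, -0.2049, -0.0259)
|centre ₂|²−|centre ₁|² = -0.0058;  |centre ₃|²−|centre ₁|² = 0.0072
linear system: -0.6114x+0.3291y = -0.0058−-0.0318z; -0.6580x+-0.4098y = 0.0072−0.0897z
det = 0.4671;  x = 0.0000+0.0353z,  y = -0.0177+0.1621z
sphere 1 gives Az²+Bz+C=0 with A=1.0275, B=0.1208, C=-0.0287;  B²−4AC=0.1325;  roots -0.2359, 0.1183;  negative root z = -0.2359
x = -0.0083, y = -0.0559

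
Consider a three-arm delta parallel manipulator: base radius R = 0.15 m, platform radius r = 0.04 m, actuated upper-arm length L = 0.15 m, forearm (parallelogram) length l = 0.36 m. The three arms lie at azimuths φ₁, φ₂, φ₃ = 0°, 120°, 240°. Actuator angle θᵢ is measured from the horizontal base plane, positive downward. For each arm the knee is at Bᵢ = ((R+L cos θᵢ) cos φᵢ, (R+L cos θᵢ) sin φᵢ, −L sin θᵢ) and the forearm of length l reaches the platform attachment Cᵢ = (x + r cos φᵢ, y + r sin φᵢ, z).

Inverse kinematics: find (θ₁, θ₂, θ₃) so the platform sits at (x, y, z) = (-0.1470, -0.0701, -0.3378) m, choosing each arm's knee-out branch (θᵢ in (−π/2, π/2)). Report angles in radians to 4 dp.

θ₁ = 1.3094, θ₂ = 0.6983, θ₃ = 0.0877

φ1=0.0° → target in arm frame (-0.1470, -0.0701)
  e−x'=0.2570;  (l²−L²−(e−x')²−y'²−z²)/2L = -0.2599
  θ1 = atan2(B,A) + arccos(C/0.4245) = 1.3094
rotate P by −φ2: (0.0128, 0.1624, -0.3378)
  e−x'=0.0972;  (l²−L²−(e−x')²−y'²−z²)/2L = -0.1427
  θ2 = atan2(B,A) + arccos(C/0.3515) = 0.6983
arm 3 (φ=240.0°): x'=0.1342, y'=-0.0923
  A=-0.0242, B=-0.3378, C=(l²−L²−A²−y'²−z²)/(2L)=-0.0537
  γ=atan2(-0.3378,-0.0242)=-1.6423;  ψ=arccos(-0.1585)=1.7300;  θ3=γ+ψ≈0.0877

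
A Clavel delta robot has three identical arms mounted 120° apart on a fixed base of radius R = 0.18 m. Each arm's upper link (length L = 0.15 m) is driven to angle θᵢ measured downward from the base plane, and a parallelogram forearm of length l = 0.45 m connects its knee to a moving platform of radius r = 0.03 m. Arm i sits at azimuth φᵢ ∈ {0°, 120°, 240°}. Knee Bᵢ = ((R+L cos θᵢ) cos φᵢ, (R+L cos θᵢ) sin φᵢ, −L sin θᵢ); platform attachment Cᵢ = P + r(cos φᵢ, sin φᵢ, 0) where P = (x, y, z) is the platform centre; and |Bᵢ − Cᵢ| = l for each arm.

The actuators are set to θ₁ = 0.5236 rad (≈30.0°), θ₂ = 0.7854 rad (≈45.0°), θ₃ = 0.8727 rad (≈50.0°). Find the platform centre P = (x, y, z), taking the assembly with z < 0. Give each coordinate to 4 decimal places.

(0.0512, 0.0133, -0.4623)

arm 1 at φ=0.0°: (R−r)+L cos θ1 = 0.2799;  centre 1 = (0.2799, 0.0000, -0.0750)
centre 2 = (0.2561·cos120.0°, 0.2561·sin120.0°, -0.1061) = (-0.1280, 0.2218, -0.1061)
φ3=240.0°: virtual centre (-0.1232, -0.2134, -0.1149), radius l
|centre ₂|²−|centre ₁|² = -0.0072;  |centre ₃|²−|centre ₁|² = -0.0100
linear system: -0.8159x+0.4435y = -0.0072−-0.0621z; -0.8062x+-0.4268y = -0.0100−-0.0798z
det = 0.7058;  x = 0.0106+-0.0877z,  y = 0.0034+-0.0213z
quadratic in z: (1.0082)z²+(0.1971)z+(-0.1244)=0, √Δ=0.7351 → z ∈ {-0.4623, 0.2668}; z = -0.4623 (taking z<0)
x = 0.0512, y = 0.0133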